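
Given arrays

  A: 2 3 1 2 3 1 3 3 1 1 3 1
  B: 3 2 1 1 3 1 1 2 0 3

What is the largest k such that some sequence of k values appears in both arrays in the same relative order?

7

Let dp[i][j] be the LCS length of the first i values of A and the first j values of B. dp[i][j] = dp[i-1][j-1]+1 when the i-th and j-th values match, else max(dp[i-1][j], dp[i][j-1]).
    ·  3  2  1  1  3  1  1  2  0  3
 ·  0  0  0  0  0  0  0  0  0  0  0
 2  0  0  1  1  1  1  1  1  1  1  1
 3  0  1  1  1  1  2  2  2  2  2  2
 1  0  1  1  2  2  2  3  3  3  3  3
 2  0  1  2  2  2  2  3  3  4  4  4
 3  0  1  2  2  2  3  3  3  4  4  5
 1  0  1  2  3  3  3  4  4  4  4  5
 3  0  1  2  3  3  4  4  4  4  4  5
 3  0  1  2  3  3  4  4  4  4  4  5
 1  0  1  2  3  4  4  5  5  5  5  5
 1  0  1  2  3  4  4  5  6  6  6  6
 3  0  1  2  3  4  5  5  6  6  6  7
 1  0  1  2  3  4  5  6  6  6  6  7
dp[12][10] = 7. One LCS (by backtracking along matches): 2, 1, 1, 3, 1, 1, 3.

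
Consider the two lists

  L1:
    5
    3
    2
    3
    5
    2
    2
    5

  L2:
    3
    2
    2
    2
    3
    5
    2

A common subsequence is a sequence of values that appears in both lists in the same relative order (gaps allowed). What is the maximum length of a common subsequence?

5

One common subsequence of length 5: 3 (L1 #2, L2 #1) → 2 (L1 #3, L2 #4) → 3 (L1 #4, L2 #5) → 5 (L1 #5, L2 #6) → 2 (L1 #7, L2 #7). dp[8][7] = 5 confirms this is the maximum.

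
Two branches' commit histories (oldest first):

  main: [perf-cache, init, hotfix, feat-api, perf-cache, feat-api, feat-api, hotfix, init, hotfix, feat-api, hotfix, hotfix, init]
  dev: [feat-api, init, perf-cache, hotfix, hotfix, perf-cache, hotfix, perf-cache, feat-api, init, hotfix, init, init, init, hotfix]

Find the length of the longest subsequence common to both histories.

7

Match perf-cache [1,6], hotfix [3,7], perf-cache [5,8], feat-api [6,9], hotfix [8,11], init [9,14], hotfix [13,15] — 7 commits in the same relative order in both. The LCS DP gives dp[14][15] = 7, so this is optimal.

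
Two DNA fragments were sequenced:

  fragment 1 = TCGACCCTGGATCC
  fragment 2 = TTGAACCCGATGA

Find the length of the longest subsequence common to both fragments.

9

Match T (fragment 1 #1, fragment 2 #2), then G (fragment 1 #3, fragment 2 #3), then A (fragment 1 #4, fragment 2 #5), then C (fragment 1 #5, fragment 2 #6), then C (fragment 1 #6, fragment 2 #7), then C (fragment 1 #7, fragment 2 #8), then T (fragment 1 #8, fragment 2 #11), then G (fragment 1 #10, fragment 2 #12), then A (fragment 1 #11, fragment 2 #13) — 9 bases in the same relative order in both. dp[14][13] = 9 confirms this is the maximum.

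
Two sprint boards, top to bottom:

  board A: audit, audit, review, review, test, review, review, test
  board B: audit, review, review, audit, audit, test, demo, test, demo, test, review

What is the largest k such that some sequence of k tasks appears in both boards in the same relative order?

5

Taking audit at board A[2]=board B[1], then review at board A[3]=board B[2], then review at board A[4]=board B[3], then test at board A[5]=board B[10], then review at board A[7]=board B[11] gives a common subsequence of length 5. dp[8][11] = 5 confirms this is the maximum.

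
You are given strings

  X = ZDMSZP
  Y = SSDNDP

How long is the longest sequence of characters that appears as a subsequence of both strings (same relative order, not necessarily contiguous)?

Pick D (X #2, Y #5) → P (X #6, Y #6); all 2 characters appear in both, in order, and the DP table's final entry dp[6][6] is also 2, so no common subsequence is longer.

2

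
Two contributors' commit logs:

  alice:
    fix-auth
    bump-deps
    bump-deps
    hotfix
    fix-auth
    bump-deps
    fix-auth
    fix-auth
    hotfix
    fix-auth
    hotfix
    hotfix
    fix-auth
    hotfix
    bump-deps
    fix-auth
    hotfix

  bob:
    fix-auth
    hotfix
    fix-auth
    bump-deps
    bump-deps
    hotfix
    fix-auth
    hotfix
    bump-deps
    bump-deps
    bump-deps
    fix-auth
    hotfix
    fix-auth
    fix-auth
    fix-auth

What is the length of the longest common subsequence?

Taking fix-auth (alice #1, bob #3), bump-deps (alice #2, bob #4), bump-deps (alice #3, bob #5), hotfix (alice #4, bob #6), fix-auth (alice #5, bob #7), bump-deps (alice #6, bob #11), fix-auth (alice #8, bob #12), hotfix (alice #9, bob #13), fix-auth (alice #10, bob #14), fix-auth (alice #13, bob #15), fix-auth (alice #16, bob #16) gives a common subsequence of length 11. Since dp[17][16] = 11, nothing longer is possible.

11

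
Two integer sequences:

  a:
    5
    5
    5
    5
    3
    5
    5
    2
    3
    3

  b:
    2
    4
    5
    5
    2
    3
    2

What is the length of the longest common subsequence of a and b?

4

Let dp[i][j] be the LCS length of the first i values of a and the first j values of b. dp[i][j] = dp[i-1][j-1]+1 when the i-th and j-th values match, else max(dp[i-1][j], dp[i][j-1]).
    ·  2  4  5  5  2  3  2
 ·  0  0  0  0  0  0  0  0
 5  0  0  0  1  1  1  1  1
 5  0  0  0  1  2  2  2  2
 5  0  0  0  1  2  2  2  2
 5  0  0  0  1  2  2  2  2
 3  0  0  0  1  2  2  3  3
 5  0  0  0  1  2  2  3  3
 5  0  0  0  1  2  2  3  3
 2  0  1  1  1  2  3  3  4
 3  0  1  1  1  2  3  4  4
 3  0  1  1  1  2  3  4  4
dp[10][7] = 4. One LCS (by backtracking along matches): 5, 5, 3, 2.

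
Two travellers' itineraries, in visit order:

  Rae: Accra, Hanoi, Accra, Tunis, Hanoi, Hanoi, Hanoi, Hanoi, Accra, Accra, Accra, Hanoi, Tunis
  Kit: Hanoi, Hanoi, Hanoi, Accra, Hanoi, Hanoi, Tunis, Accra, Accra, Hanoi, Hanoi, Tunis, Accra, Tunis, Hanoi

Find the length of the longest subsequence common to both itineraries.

9

Pick Hanoi at Rae[2]=Kit[1], then Hanoi at Rae[5]=Kit[2], then Hanoi at Rae[6]=Kit[3], then Hanoi at Rae[7]=Kit[5], then Hanoi at Rae[8]=Kit[6], then Accra at Rae[9]=Kit[8], then Accra at Rae[10]=Kit[9], then Accra at Rae[11]=Kit[13], then Hanoi at Rae[12]=Kit[15]; all 9 stops appear in both, in order. dp[13][15] = 9 confirms this is the maximum.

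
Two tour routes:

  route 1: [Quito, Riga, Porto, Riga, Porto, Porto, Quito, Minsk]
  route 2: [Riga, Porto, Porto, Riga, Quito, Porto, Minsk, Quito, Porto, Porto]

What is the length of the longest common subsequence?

Pick Riga [2,1], Porto [3,3], Riga [4,4], Porto [5,9], Porto [6,10]; all 5 stops appear in both, in order. dp[8][10] = 5 confirms this is the maximum.

5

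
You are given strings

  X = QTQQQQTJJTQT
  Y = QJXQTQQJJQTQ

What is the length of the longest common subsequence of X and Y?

Let dp[i][j] be the LCS length of the first i characters of X and the first j characters of Y. dp[i][j] = dp[i-1][j-1]+1 when the i-th and j-th characters match, else max(dp[i-1][j], dp[i][j-1]).
    ·  Q  J  X  Q  T  Q  Q  J  J  Q  T  Q
 ·  0  0  0  0  0  0  0  0  0  0  0  0  0
 Q  0  1  1  1  1  1  1  1  1  1  1  1  1
 T  0  1  1  1  1  2  2  2  2  2  2  2  2
 Q  0  1  1  1  2  2  3  3  3  3  3  3  3
 Q  0  1  1  1  2  2  3  4  4  4  4  4  4
 Q  0  1  1  1  2  2  3  4  4  4  5  5  5
 Q  0  1  1  1  2  2  3  4  4  4  5  5  6
 T  0  1  1  1  2  3  3  4  4  4  5  6  6
 J  0  1  2  2  2  3  3  4  5  5  5  6  6
 J  0  1  2  2  2  3  3  4  5  6  6  6  6
 T  0  1  2  2  2  3  3  4  5  6  6  7  7
 Q  0  1  2  2  3  3  4  4  5  6  7  7  8
 T  0  1  2  2  3  4  4  4  5  6  7  8  8
dp[12][12] = 8. One LCS (by backtracking along matches): QTQQJJTQ.

8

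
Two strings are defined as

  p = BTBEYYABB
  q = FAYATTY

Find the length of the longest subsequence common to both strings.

2

One common subsequence of length 2: T at p[2]=q[6], Y at p[6]=q[7]. dp[9][7] = 2 confirms this is the maximum.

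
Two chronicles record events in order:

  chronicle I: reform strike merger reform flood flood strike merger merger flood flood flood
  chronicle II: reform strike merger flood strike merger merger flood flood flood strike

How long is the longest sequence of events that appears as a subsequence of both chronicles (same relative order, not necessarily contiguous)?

Pick reform at chronicle I[1]=chronicle II[1], then strike at chronicle I[2]=chronicle II[2], then merger at chronicle I[3]=chronicle II[3], then flood at chronicle I[6]=chronicle II[4], then strike at chronicle I[7]=chronicle II[5], then merger at chronicle I[8]=chronicle II[6], then merger at chronicle I[9]=chronicle II[7], then flood at chronicle I[10]=chronicle II[8], then flood at chronicle I[11]=chronicle II[9], then flood at chronicle I[12]=chronicle II[10]; all 10 events appear in both, in order. Since dp[12][11] = 10, nothing longer is possible.

10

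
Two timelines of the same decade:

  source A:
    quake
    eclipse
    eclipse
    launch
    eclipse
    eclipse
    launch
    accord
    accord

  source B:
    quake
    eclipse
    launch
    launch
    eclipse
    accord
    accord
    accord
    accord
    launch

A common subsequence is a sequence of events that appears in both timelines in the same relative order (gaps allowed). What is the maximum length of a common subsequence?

6

Taking quake (source A #1, source B #1); then eclipse (source A #2, source B #2); then launch (source A #4, source B #4); then eclipse (source A #5, source B #5); then accord (source A #8, source B #8); then accord (source A #9, source B #9) gives a common subsequence of length 6. The LCS DP gives dp[9][10] = 6, so this is optimal.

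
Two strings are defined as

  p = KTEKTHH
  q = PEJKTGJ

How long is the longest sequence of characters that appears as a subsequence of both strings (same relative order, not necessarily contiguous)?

3

Let dp[i][j] be the LCS length of the first i characters of p and the first j characters of q. dp[i][j] = dp[i-1][j-1]+1 when the i-th and j-th characters match, else max(dp[i-1][j], dp[i][j-1]).
    ·  P  E  J  K  T  G  J
 ·  0  0  0  0  0  0  0  0
 K  0  0  0  0  1  1  1  1
 T  0  0  0  0  1  2  2  2
 E  0  0  1  1  1  2  2  2
 K  0  0  1  1  2  2  2  2
 T  0  0  1  1  2  3  3  3
 H  0  0  1  1  2  3  3  3
 H  0  0  1  1  2  3  3  3
dp[7][7] = 3. One LCS (by backtracking along matches): EKT.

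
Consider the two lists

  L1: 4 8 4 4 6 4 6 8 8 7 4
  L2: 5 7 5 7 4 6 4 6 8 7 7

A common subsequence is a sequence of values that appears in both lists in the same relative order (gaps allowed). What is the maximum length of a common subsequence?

6

Let dp[i][j] be the LCS length of the first i values of L1 and the first j values of L2. dp[i][j] = dp[i-1][j-1]+1 when the i-th and j-th values match, else max(dp[i-1][j], dp[i][j-1]).
    ·  5  7  5  7  4  6  4  6  8  7  7
 ·  0  0  0  0  0  0  0  0  0  0  0  0
 4  0  0  0  0  0  1  1  1  1  1  1  1
 8  0  0  0  0  0  1  1  1  1  2  2  2
 4  0  0  0  0  0  1  1  2  2  2  2  2
 4  0  0  0  0  0  1  1  2  2  2  2  2
 6  0  0  0  0  0  1  2  2  3  3  3  3
 4  0  0  0  0  0  1  2  3  3  3  3  3
 6  0  0  0  0  0  1  2  3  4  4  4  4
 8  0  0  0  0  0  1  2  3  4  5  5  5
 8  0  0  0  0  0  1  2  3  4  5  5  5
 7  0  0  1  1  1  1  2  3  4  5  6  6
 4  0  0  1  1  1  2  2  3  4  5  6  6
dp[11][11] = 6. One LCS (by backtracking along matches): 4, 6, 4, 6, 8, 7.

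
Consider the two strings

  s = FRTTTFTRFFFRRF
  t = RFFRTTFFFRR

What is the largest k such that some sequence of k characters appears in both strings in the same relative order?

Pick F [1,3], R [2,4], T [5,5], T [7,6], F [9,7], F [10,8], F [11,9], R [12,10], R [13,11]; all 9 characters appear in both, in order, and the DP table's final entry dp[14][11] is also 9, so no common subsequence is longer.

9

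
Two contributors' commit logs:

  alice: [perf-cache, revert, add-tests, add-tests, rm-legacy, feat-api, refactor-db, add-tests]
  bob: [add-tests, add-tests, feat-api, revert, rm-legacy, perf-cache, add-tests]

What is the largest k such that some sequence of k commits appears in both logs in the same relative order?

Match add-tests at alice[3]=bob[1], add-tests at alice[4]=bob[2], rm-legacy at alice[5]=bob[5], add-tests at alice[8]=bob[7] — 4 commits in the same relative order in both, and the DP table's final entry dp[8][7] is also 4, so no common subsequence is longer.

4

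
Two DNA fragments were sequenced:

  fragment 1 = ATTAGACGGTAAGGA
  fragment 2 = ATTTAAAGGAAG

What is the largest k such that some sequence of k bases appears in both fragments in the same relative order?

Match A [1,1]; then T [2,3]; then T [3,4]; then A [4,6]; then A [6,7]; then G [8,8]; then G [9,9]; then A [11,10]; then A [12,11]; then G [14,12] — 10 bases in the same relative order in both, and the DP table's final entry dp[15][12] is also 10, so no common subsequence is longer.

10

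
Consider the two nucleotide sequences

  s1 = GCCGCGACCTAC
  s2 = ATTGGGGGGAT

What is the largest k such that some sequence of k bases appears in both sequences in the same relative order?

5

Let dp[i][j] be the LCS length of the first i bases of s1 and the first j bases of s2. dp[i][j] = dp[i-1][j-1]+1 when the i-th and j-th bases match, else max(dp[i-1][j], dp[i][j-1]).
    ·  A  T  T  G  G  G  G  G  G  A  T
 ·  0  0  0  0  0  0  0  0  0  0  0  0
 G  0  0  0  0  1  1  1  1  1  1  1  1
 C  0  0  0  0  1  1  1  1  1  1  1  1
 C  0  0  0  0  1  1  1  1  1  1  1  1
 G  0  0  0  0  1  2  2  2  2  2  2  2
 C  0  0  0  0  1  2  2  2  2  2  2  2
 G  0  0  0  0  1  2  3  3  3  3  3  3
 A  0  1  1  1  1  2  3  3  3  3  4  4
 C  0  1  1  1  1  2  3  3  3  3  4  4
 C  0  1  1  1  1  2  3  3  3  3  4  4
 T  0  1  2  2  2  2  3  3  3  3  4  5
 A  0  1  2  2  2  2  3  3  3  3  4  5
 C  0  1  2  2  2  2  3  3  3  3  4  5
dp[12][11] = 5. One LCS (by backtracking along matches): GGGAT.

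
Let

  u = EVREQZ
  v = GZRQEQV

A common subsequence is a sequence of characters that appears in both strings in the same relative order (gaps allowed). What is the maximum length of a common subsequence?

Let dp[i][j] be the LCS length of the first i characters of u and the first j characters of v. dp[i][j] = dp[i-1][j-1]+1 when the i-th and j-th characters match, else max(dp[i-1][j], dp[i][j-1]).
    ·  G  Z  R  Q  E  Q  V
 ·  0  0  0  0  0  0  0  0
 E  0  0  0  0  0  1  1  1
 V  0  0  0  0  0  1  1  2
 R  0  0  0  1  1  1  1  2
 E  0  0  0  1  1  2  2  2
 Q  0  0  0  1  2  2  3  3
 Z  0  0  1  1  2  2  3  3
dp[6][7] = 3. One LCS (by backtracking along matches): REQ.

3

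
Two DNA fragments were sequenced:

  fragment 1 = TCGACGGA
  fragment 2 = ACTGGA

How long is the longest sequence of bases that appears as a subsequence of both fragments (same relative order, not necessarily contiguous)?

5

Let dp[i][j] be the LCS length of the first i bases of fragment 1 and the first j bases of fragment 2. dp[i][j] = dp[i-1][j-1]+1 when the i-th and j-th bases match, else max(dp[i-1][j], dp[i][j-1]).
    ·  A  C  T  G  G  A
 ·  0  0  0  0  0  0  0
 T  0  0  0  1  1  1  1
 C  0  0  1  1  1  1  1
 G  0  0  1  1  2  2  2
 A  0  1  1  1  2  2  3
 C  0  1  2  2  2  2  3
 G  0  1  2  2  3  3  3
 G  0  1  2  2  3  4  4
 A  0  1  2  2  3  4  5
dp[8][6] = 5. One LCS (by backtracking along matches): ACGGA.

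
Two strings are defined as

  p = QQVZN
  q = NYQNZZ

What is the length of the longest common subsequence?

2

Let dp[i][j] be the LCS length of the first i characters of p and the first j characters of q. dp[i][j] = dp[i-1][j-1]+1 when the i-th and j-th characters match, else max(dp[i-1][j], dp[i][j-1]).
    ·  N  Y  Q  N  Z  Z
 ·  0  0  0  0  0  0  0
 Q  0  0  0  1  1  1  1
 Q  0  0  0  1  1  1  1
 V  0  0  0  1  1  1  1
 Z  0  0  0  1  1  2  2
 N  0  1  1  1  2  2  2
dp[5][6] = 2. One LCS (by backtracking along matches): QZ.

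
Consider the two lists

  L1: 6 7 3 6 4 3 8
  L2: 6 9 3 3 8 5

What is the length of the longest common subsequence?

Let dp[i][j] be the LCS length of the first i values of L1 and the first j values of L2. dp[i][j] = dp[i-1][j-1]+1 when the i-th and j-th values match, else max(dp[i-1][j], dp[i][j-1]).
    ·  6  9  3  3  8  5
 ·  0  0  0  0  0  0  0
 6  0  1  1  1  1  1  1
 7  0  1  1  1  1  1  1
 3  0  1  1  2  2  2  2
 6  0  1  1  2  2  2  2
 4  0  1  1  2  2  2  2
 3  0  1  1  2  3  3  3
 8  0  1  1  2  3  4  4
dp[7][6] = 4. One LCS (by backtracking along matches): 6, 3, 3, 8.

4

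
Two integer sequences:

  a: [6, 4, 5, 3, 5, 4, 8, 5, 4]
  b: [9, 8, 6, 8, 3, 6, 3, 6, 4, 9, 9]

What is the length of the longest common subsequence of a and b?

Let dp[i][j] be the LCS length of the first i values of a and the first j values of b. dp[i][j] = dp[i-1][j-1]+1 when the i-th and j-th values match, else max(dp[i-1][j], dp[i][j-1]).
    ·  9  8  6  8  3  6  3  6  4  9  9
 ·  0  0  0  0  0  0  0  0  0  0  0  0
 6  0  0  0  1  1  1  1  1  1  1  1  1
 4  0  0  0  1  1  1  1  1  1  2  2  2
 5  0  0  0  1  1  1  1  1  1  2  2  2
 3  0  0  0  1  1  2  2  2  2  2  2  2
 5  0  0  0  1  1  2  2  2  2  2  2  2
 4  0  0  0  1  1  2  2  2  2  3  3  3
 8  0  0  1  1  2  2  2  2  2  3  3  3
 5  0  0  1  1  2  2  2  2  2  3  3  3
 4  0  0  1  1  2  2  2  2  2  3  3  3
dp[9][11] = 3. One LCS (by backtracking along matches): 6, 3, 4.

3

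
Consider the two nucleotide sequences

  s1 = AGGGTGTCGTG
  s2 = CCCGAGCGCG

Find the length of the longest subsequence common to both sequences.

Let dp[i][j] be the LCS length of the first i bases of s1 and the first j bases of s2. dp[i][j] = dp[i-1][j-1]+1 when the i-th and j-th bases match, else max(dp[i-1][j], dp[i][j-1]).
    ·  C  C  C  G  A  G  C  G  C  G
 ·  0  0  0  0  0  0  0  0  0  0  0
 A  0  0  0  0  0  1  1  1  1  1  1
 G  0  0  0  0  1  1  2  2  2  2  2
 G  0  0  0  0  1  1  2  2  3  3  3
 G  0  0  0  0  1  1  2  2  3  3  4
 T  0  0  0  0  1  1  2  2  3  3  4
 G  0  0  0  0  1  1  2  2  3  3  4
 T  0  0  0  0  1  1  2  2  3  3  4
 C  0  1  1  1  1  1  2  3  3  4  4
 G  0  1  1  1  2  2  2  3  4  4  5
 T  0  1  1  1  2  2  2  3  4  4  5
 G  0  1  1  1  2  2  3  3  4  4  5
dp[11][10] = 5. One LCS (by backtracking along matches): AGGCG.

5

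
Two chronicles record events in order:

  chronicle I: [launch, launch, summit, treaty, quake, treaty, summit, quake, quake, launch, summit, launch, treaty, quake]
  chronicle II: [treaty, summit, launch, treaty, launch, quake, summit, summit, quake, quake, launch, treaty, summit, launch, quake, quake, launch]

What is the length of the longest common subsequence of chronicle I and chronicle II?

Match launch (chronicle I #1, chronicle II #3); then launch (chronicle I #2, chronicle II #5); then summit (chronicle I #3, chronicle II #7); then summit (chronicle I #7, chronicle II #8); then quake (chronicle I #8, chronicle II #9); then quake (chronicle I #9, chronicle II #10); then launch (chronicle I #10, chronicle II #11); then summit (chronicle I #11, chronicle II #13); then launch (chronicle I #12, chronicle II #14); then quake (chronicle I #14, chronicle II #16) — 10 events in the same relative order in both. The LCS DP gives dp[14][17] = 10, so this is optimal.

10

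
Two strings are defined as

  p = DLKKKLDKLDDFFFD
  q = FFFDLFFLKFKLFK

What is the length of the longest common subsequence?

Match D [1,4] → L [2,8] → K [3,9] → K [5,11] → L [6,12] → K [8,14] — 6 characters in the same relative order in both. The LCS DP gives dp[15][14] = 6, so this is optimal.

6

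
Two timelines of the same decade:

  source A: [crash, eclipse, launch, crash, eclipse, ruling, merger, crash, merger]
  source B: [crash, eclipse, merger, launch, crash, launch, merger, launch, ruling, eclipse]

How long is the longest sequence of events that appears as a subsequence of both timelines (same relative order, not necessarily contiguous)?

5

Taking crash at source A[1]=source B[1], then eclipse at source A[2]=source B[2], then launch at source A[3]=source B[4], then crash at source A[4]=source B[5], then eclipse at source A[5]=source B[10] gives a common subsequence of length 5. dp[9][10] = 5 confirms this is the maximum.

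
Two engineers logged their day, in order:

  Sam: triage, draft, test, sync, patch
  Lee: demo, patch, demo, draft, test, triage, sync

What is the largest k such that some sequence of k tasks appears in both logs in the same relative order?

3

One common subsequence of length 3: draft at Sam[2]=Lee[4]; then test at Sam[3]=Lee[5]; then sync at Sam[4]=Lee[7]. Since dp[5][7] = 3, nothing longer is possible.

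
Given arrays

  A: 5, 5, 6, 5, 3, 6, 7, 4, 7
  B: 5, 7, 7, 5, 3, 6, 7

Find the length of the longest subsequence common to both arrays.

5

Taking 5 (A #1, B #1), then 5 (A #4, B #4), then 3 (A #5, B #5), then 6 (A #6, B #6), then 7 (A #9, B #7) gives a common subsequence of length 5. Since dp[9][7] = 5, nothing longer is possible.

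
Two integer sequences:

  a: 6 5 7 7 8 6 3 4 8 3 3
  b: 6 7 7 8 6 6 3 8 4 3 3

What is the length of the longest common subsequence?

Let dp[i][j] be the LCS length of the first i values of a and the first j values of b. dp[i][j] = dp[i-1][j-1]+1 when the i-th and j-th values match, else max(dp[i-1][j], dp[i][j-1]).
    ·  6  7  7  8  6  6  3  8  4  3  3
 ·  0  0  0  0  0  0  0  0  0  0  0  0
 6  0  1  1  1  1  1  1  1  1  1  1  1
 5  0  1  1  1  1  1  1  1  1  1  1  1
 7  0  1  2  2  2  2  2  2  2  2  2  2
 7  0  1  2  3  3  3  3  3  3  3  3  3
 8  0  1  2  3  4  4  4  4  4  4  4  4
 6  0  1  2  3  4  5  5  5  5  5  5  5
 3  0  1  2  3  4  5  5  6  6  6  6  6
 4  0  1  2  3  4  5  5  6  6  7  7  7
 8  0  1  2  3  4  5  5  6  7  7  7  7
 3  0  1  2  3  4  5  5  6  7  7  8  8
 3  0  1  2  3  4  5  5  6  7  7  8  9
dp[11][11] = 9. One LCS (by backtracking along matches): 6, 7, 7, 8, 6, 3, 4, 3, 3.

9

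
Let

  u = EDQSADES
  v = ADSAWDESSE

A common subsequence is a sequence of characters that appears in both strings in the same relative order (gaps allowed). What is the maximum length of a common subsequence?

Let dp[i][j] be the LCS length of the first i characters of u and the first j characters of v. dp[i][j] = dp[i-1][j-1]+1 when the i-th and j-th characters match, else max(dp[i-1][j], dp[i][j-1]).
    ·  A  D  S  A  W  D  E  S  S  E
 ·  0  0  0  0  0  0  0  0  0  0  0
 E  0  0  0  0  0  0  0  1  1  1  1
 D  0  0  1  1  1  1  1  1  1  1  1
 Q  0  0  1  1  1  1  1  1  1  1  1
 S  0  0  1  2  2  2  2  2  2  2  2
 A  0  1  1  2  3  3  3  3  3  3  3
 D  0  1  2  2  3  3  4  4  4  4  4
 E  0  1  2  2  3  3  4  5  5  5  5
 S  0  1  2  3  3  3  4  5  6  6  6
dp[8][10] = 6. One LCS (by backtracking along matches): DSADES.

6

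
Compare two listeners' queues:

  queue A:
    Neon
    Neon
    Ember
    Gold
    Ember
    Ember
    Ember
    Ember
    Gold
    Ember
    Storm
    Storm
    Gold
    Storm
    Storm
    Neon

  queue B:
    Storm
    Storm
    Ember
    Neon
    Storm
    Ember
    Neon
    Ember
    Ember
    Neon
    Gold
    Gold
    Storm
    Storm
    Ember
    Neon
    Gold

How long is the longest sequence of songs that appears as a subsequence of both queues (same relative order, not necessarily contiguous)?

9

Match Neon [1,4], Neon [2,7], Ember [3,8], Ember [5,9], Gold [9,11], Gold [13,12], Storm [14,13], Storm [15,14], Neon [16,16] — 9 songs in the same relative order in both. Since dp[16][17] = 9, nothing longer is possible.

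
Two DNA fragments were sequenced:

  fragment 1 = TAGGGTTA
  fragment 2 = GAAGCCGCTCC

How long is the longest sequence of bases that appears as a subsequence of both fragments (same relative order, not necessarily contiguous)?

Let dp[i][j] be the LCS length of the first i bases of fragment 1 and the first j bases of fragment 2. dp[i][j] = dp[i-1][j-1]+1 when the i-th and j-th bases match, else max(dp[i-1][j], dp[i][j-1]).
    ·  G  A  A  G  C  C  G  C  T  C  C
 ·  0  0  0  0  0  0  0  0  0  0  0  0
 T  0  0  0  0  0  0  0  0  0  1  1  1
 A  0  0  1  1  1  1  1  1  1  1  1  1
 G  0  1  1  1  2  2  2  2  2  2  2  2
 G  0  1  1  1  2  2  2  3  3  3  3  3
 G  0  1  1  1  2  2  2  3  3  3  3  3
 T  0  1  1  1  2  2  2  3  3  4  4  4
 T  0  1  1  1  2  2  2  3  3  4  4  4
 A  0  1  2  2  2  2  2  3  3  4  4  4
dp[8][11] = 4. One LCS (by backtracking along matches): AGGT.

4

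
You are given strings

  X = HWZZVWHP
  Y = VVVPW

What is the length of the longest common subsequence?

2

One common subsequence of length 2: V (X #5, Y #3); then W (X #6, Y #5), and the DP table's final entry dp[8][5] is also 2, so no common subsequence is longer.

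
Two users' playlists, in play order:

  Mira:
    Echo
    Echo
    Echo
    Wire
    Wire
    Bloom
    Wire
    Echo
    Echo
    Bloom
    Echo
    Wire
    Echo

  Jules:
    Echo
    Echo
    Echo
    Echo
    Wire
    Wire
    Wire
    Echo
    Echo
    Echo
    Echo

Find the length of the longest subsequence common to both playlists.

10

Taking Echo at Mira[1]=Jules[2], Echo at Mira[2]=Jules[3], Echo at Mira[3]=Jules[4], Wire at Mira[4]=Jules[5], Wire at Mira[5]=Jules[6], Wire at Mira[7]=Jules[7], Echo at Mira[8]=Jules[8], Echo at Mira[9]=Jules[9], Echo at Mira[11]=Jules[10], Echo at Mira[13]=Jules[11] gives a common subsequence of length 10. The LCS DP gives dp[13][11] = 10, so this is optimal.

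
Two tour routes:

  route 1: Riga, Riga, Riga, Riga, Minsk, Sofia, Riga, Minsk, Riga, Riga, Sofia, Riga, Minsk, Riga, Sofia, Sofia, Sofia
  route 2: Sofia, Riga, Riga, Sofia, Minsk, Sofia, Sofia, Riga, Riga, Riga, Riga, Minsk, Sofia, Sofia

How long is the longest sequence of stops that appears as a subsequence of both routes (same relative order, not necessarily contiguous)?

One common subsequence of length 11: Riga at route 1[1]=route 2[2] → Riga at route 1[2]=route 2[3] → Minsk at route 1[5]=route 2[5] → Sofia at route 1[6]=route 2[7] → Riga at route 1[7]=route 2[8] → Riga at route 1[9]=route 2[9] → Riga at route 1[10]=route 2[10] → Riga at route 1[12]=route 2[11] → Minsk at route 1[13]=route 2[12] → Sofia at route 1[16]=route 2[13] → Sofia at route 1[17]=route 2[14]. The LCS DP gives dp[17][14] = 11, so this is optimal.

11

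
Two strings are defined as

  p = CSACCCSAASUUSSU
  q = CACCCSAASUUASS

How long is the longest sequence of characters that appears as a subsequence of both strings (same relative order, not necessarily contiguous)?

13

Pick C [1,1]; then A [3,2]; then C [4,3]; then C [5,4]; then C [6,5]; then S [7,6]; then A [8,7]; then A [9,8]; then S [10,9]; then U [11,10]; then U [12,11]; then S [13,13]; then S [14,14]; all 13 characters appear in both, in order. Since dp[15][14] = 13, nothing longer is possible.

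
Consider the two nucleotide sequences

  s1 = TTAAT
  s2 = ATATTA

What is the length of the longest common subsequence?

3

Pick T at s1[1]=s2[4] → T at s1[2]=s2[5] → A at s1[4]=s2[6]; all 3 bases appear in both, in order, and the DP table's final entry dp[5][6] is also 3, so no common subsequence is longer.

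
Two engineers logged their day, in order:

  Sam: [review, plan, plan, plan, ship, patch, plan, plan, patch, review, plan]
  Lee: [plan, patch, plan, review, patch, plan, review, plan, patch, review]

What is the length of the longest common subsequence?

One common subsequence of length 7: plan (Sam #2, Lee #1), then plan (Sam #3, Lee #3), then patch (Sam #6, Lee #5), then plan (Sam #7, Lee #6), then plan (Sam #8, Lee #8), then patch (Sam #9, Lee #9), then review (Sam #10, Lee #10), and the DP table's final entry dp[11][10] is also 7, so no common subsequence is longer.

7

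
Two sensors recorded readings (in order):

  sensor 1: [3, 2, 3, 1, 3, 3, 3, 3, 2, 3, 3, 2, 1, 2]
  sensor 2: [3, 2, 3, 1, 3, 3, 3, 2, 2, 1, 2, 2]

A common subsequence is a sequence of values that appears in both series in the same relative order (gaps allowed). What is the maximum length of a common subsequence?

One common subsequence of length 11: 3 [1,1], 2 [2,2], 3 [3,3], 1 [4,4], 3 [6,5], 3 [7,6], 3 [8,7], 2 [9,8], 2 [12,9], 1 [13,10], 2 [14,12], and the DP table's final entry dp[14][12] is also 11, so no common subsequence is longer.

11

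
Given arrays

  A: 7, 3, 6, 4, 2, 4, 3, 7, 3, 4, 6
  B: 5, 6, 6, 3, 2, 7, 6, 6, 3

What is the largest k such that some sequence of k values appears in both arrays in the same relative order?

Match 3 (A #2, B #4) → 2 (A #5, B #5) → 7 (A #8, B #6) → 3 (A #9, B #9) — 4 values in the same relative order in both. dp[11][9] = 4 confirms this is the maximum.

4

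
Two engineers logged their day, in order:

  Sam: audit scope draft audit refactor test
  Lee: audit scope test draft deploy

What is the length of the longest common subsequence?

Pick audit [1,1], scope [2,2], draft [3,4]; all 3 tasks appear in both, in order, and the DP table's final entry dp[6][5] is also 3, so no common subsequence is longer.

3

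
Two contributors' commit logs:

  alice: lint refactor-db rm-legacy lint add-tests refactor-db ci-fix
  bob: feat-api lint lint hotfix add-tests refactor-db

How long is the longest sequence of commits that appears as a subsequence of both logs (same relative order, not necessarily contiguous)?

4

One common subsequence of length 4: lint (alice #1, bob #2); then lint (alice #4, bob #3); then add-tests (alice #5, bob #5); then refactor-db (alice #6, bob #6). The LCS DP gives dp[7][6] = 4, so this is optimal.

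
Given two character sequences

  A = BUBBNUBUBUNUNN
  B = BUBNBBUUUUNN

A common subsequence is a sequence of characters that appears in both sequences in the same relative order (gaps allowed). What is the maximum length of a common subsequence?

10

Pick B at A[1]=B[1] → U at A[2]=B[2] → B at A[3]=B[5] → B at A[4]=B[6] → U at A[6]=B[7] → U at A[8]=B[8] → U at A[10]=B[9] → U at A[12]=B[10] → N at A[13]=B[11] → N at A[14]=B[12]; all 10 characters appear in both, in order. dp[14][12] = 10 confirms this is the maximum.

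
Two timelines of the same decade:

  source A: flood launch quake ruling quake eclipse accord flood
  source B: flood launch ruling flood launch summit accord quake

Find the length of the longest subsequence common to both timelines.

Pick flood [1,1]; then launch [2,2]; then ruling [4,3]; then quake [5,8]; all 4 events appear in both, in order, and the DP table's final entry dp[8][8] is also 4, so no common subsequence is longer.

4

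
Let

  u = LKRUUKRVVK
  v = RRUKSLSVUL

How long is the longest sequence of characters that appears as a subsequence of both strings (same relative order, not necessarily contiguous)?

Match R at u[3]=v[2] → U at u[5]=v[3] → K at u[6]=v[4] → V at u[8]=v[8] — 4 characters in the same relative order in both. dp[10][10] = 4 confirms this is the maximum.

4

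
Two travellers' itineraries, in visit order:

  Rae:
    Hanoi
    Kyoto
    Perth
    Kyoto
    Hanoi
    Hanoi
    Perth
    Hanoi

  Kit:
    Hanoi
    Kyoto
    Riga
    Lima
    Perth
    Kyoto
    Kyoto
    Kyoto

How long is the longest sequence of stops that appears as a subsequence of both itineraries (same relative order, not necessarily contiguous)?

Pick Hanoi at Rae[1]=Kit[1]; then Kyoto at Rae[2]=Kit[2]; then Perth at Rae[3]=Kit[5]; then Kyoto at Rae[4]=Kit[8]; all 4 stops appear in both, in order, and the DP table's final entry dp[8][8] is also 4, so no common subsequence is longer.

4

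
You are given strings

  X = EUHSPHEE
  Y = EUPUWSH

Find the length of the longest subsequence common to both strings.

4

One common subsequence of length 4: E (X #1, Y #1) → U (X #2, Y #4) → S (X #4, Y #6) → H (X #6, Y #7), and the DP table's final entry dp[8][7] is also 4, so no common subsequence is longer.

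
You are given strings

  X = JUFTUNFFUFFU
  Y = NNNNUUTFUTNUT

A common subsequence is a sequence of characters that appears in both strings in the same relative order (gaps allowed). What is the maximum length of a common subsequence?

One common subsequence of length 5: U (X #2, Y #6), F (X #3, Y #8), T (X #4, Y #10), N (X #6, Y #11), U (X #9, Y #12). Since dp[12][13] = 5, nothing longer is possible.

5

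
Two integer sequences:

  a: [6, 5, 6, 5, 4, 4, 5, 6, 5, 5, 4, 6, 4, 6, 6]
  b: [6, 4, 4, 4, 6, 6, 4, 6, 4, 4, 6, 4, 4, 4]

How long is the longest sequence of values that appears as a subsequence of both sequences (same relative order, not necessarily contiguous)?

Match 6 at a[1]=b[1], then 4 at a[5]=b[3], then 4 at a[6]=b[4], then 6 at a[8]=b[6], then 4 at a[11]=b[7], then 6 at a[12]=b[8], then 4 at a[13]=b[10], then 6 at a[14]=b[11] — 8 values in the same relative order in both. The LCS DP gives dp[15][14] = 8, so this is optimal.

8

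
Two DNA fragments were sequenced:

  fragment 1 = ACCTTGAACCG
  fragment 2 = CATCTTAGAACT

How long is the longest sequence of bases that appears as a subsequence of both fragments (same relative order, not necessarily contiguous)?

8

Match A [1,2], then C [3,4], then T [4,5], then T [5,6], then G [6,8], then A [7,9], then A [8,10], then C [9,11] — 8 bases in the same relative order in both. The LCS DP gives dp[11][12] = 8, so this is optimal.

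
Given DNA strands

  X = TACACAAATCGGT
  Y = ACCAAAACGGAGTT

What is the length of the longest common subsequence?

10

Taking A at X[2]=Y[1] → C at X[3]=Y[3] → A at X[4]=Y[4] → A at X[6]=Y[5] → A at X[7]=Y[6] → A at X[8]=Y[7] → C at X[10]=Y[8] → G at X[11]=Y[10] → G at X[12]=Y[12] → T at X[13]=Y[14] gives a common subsequence of length 10. dp[13][14] = 10 confirms this is the maximum.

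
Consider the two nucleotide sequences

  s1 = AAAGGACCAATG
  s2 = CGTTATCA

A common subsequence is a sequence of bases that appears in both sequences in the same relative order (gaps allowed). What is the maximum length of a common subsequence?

4

Taking G (s1 #4, s2 #2), then A (s1 #6, s2 #5), then C (s1 #8, s2 #7), then A (s1 #10, s2 #8) gives a common subsequence of length 4. Since dp[12][8] = 4, nothing longer is possible.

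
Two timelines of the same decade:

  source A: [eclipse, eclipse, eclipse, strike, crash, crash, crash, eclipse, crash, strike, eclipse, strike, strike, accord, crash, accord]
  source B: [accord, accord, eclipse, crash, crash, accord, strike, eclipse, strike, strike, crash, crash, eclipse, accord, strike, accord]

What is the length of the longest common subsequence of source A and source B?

9

One common subsequence of length 9: eclipse (source A #3, source B #3), crash (source A #5, source B #4), crash (source A #6, source B #5), strike (source A #10, source B #7), eclipse (source A #11, source B #8), strike (source A #12, source B #9), strike (source A #13, source B #10), accord (source A #14, source B #14), accord (source A #16, source B #16). dp[16][16] = 9 confirms this is the maximum.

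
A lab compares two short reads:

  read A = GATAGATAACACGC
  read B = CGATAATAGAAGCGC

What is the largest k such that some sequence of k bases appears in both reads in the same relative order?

12

Match G (read A #1, read B #2) → A (read A #2, read B #3) → T (read A #3, read B #4) → A (read A #4, read B #5) → A (read A #6, read B #6) → T (read A #7, read B #7) → A (read A #8, read B #8) → A (read A #9, read B #10) → A (read A #11, read B #11) → C (read A #12, read B #13) → G (read A #13, read B #14) → C (read A #14, read B #15) — 12 bases in the same relative order in both. Since dp[14][15] = 12, nothing longer is possible.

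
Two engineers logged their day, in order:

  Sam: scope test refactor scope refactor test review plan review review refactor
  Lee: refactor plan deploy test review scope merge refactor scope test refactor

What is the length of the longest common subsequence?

5

Pick scope [1,6], refactor [3,8], scope [4,9], test [6,10], refactor [11,11]; all 5 tasks appear in both, in order. The LCS DP gives dp[11][11] = 5, so this is optimal.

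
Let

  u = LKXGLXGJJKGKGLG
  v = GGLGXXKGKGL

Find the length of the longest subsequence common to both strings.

Taking L [1,3], X [3,5], X [6,6], K [10,7], G [11,8], K [12,9], G [13,10], L [14,11] gives a common subsequence of length 8, and the DP table's final entry dp[15][11] is also 8, so no common subsequence is longer.

8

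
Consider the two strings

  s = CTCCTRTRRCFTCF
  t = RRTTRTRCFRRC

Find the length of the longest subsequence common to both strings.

Taking T at s[2]=t[3] → T at s[5]=t[4] → R at s[6]=t[5] → T at s[7]=t[6] → R at s[9]=t[7] → C at s[10]=t[8] → F at s[11]=t[9] → C at s[13]=t[12] gives a common subsequence of length 8. dp[14][12] = 8 confirms this is the maximum.

8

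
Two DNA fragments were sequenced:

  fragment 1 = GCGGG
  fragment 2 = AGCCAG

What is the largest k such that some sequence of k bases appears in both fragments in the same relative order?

Let dp[i][j] be the LCS length of the first i bases of fragment 1 and the first j bases of fragment 2. dp[i][j] = dp[i-1][j-1]+1 when the i-th and j-th bases match, else max(dp[i-1][j], dp[i][j-1]).
    ·  A  G  C  C  A  G
 ·  0  0  0  0  0  0  0
 G  0  0  1  1  1  1  1
 C  0  0  1  2  2  2  2
 G  0  0  1  2  2  2  3
 G  0  0  1  2  2  2  3
 G  0  0  1  2  2  2  3
dp[5][6] = 3. One LCS (by backtracking along matches): GCG.

3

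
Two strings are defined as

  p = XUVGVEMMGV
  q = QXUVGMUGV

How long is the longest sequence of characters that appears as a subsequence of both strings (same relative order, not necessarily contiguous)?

7

Taking X (p #1, q #2), U (p #2, q #3), V (p #3, q #4), G (p #4, q #5), M (p #7, q #6), G (p #9, q #8), V (p #10, q #9) gives a common subsequence of length 7. The LCS DP gives dp[10][9] = 7, so this is optimal.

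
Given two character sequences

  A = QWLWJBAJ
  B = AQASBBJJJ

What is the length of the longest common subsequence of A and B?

3

Let dp[i][j] be the LCS length of the first i characters of A and the first j characters of B. dp[i][j] = dp[i-1][j-1]+1 when the i-th and j-th characters match, else max(dp[i-1][j], dp[i][j-1]).
    ·  A  Q  A  S  B  B  J  J  J
 ·  0  0  0  0  0  0  0  0  0  0
 Q  0  0  1  1  1  1  1  1  1  1
 W  0  0  1  1  1  1  1  1  1  1
 L  0  0  1  1  1  1  1  1  1  1
 W  0  0  1  1  1  1  1  1  1  1
 J  0  0  1  1  1  1  1  2  2  2
 B  0  0  1  1  1  2  2  2  2  2
 A  0  1  1  2  2  2  2  2  2  2
 J  0  1  1  2  2  2  2  3  3  3
dp[8][9] = 3. One LCS (by backtracking along matches): QJJ.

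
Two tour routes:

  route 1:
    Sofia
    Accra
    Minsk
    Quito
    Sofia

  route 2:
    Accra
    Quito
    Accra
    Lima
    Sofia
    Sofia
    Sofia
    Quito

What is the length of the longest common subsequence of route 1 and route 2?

3

Pick Accra at route 1[2]=route 2[1] → Quito at route 1[4]=route 2[2] → Sofia at route 1[5]=route 2[7]; all 3 stops appear in both, in order. The LCS DP gives dp[5][8] = 3, so this is optimal.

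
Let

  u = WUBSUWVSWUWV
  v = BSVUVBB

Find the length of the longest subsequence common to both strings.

Pick B (u #3, v #1), then S (u #4, v #2), then V (u #7, v #3), then U (u #10, v #4), then V (u #12, v #5); all 5 characters appear in both, in order, and the DP table's final entry dp[12][7] is also 5, so no common subsequence is longer.

5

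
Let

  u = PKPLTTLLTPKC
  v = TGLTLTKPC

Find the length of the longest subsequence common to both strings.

6

Let dp[i][j] be the LCS length of the first i characters of u and the first j characters of v. dp[i][j] = dp[i-1][j-1]+1 when the i-th and j-th characters match, else max(dp[i-1][j], dp[i][j-1]).
    ·  T  G  L  T  L  T  K  P  C
 ·  0  0  0  0  0  0  0  0  0  0
 P  0  0  0  0  0  0  0  0  1  1
 K  0  0  0  0  0  0  0  1  1  1
 P  0  0  0  0  0  0  0  1  2  2
 L  0  0  0  1  1  1  1  1  2  2
 T  0  1  1  1  2  2  2  2  2  2
 T  0  1  1  1  2  2  3  3  3  3
 L  0  1  1  2  2  3  3  3  3  3
 L  0  1  1  2  2  3  3  3  3  3
 T  0  1  1  2  3  3  4  4  4  4
 P  0  1  1  2  3  3  4  4  5  5
 K  0  1  1  2  3  3  4  5  5  5
 C  0  1  1  2  3  3  4  5  5  6
dp[12][9] = 6. One LCS (by backtracking along matches): LTLTPC.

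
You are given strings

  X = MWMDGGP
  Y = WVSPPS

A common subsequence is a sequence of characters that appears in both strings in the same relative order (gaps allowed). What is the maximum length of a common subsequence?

Pick W at X[2]=Y[1] → P at X[7]=Y[5]; all 2 characters appear in both, in order. Since dp[7][6] = 2, nothing longer is possible.

2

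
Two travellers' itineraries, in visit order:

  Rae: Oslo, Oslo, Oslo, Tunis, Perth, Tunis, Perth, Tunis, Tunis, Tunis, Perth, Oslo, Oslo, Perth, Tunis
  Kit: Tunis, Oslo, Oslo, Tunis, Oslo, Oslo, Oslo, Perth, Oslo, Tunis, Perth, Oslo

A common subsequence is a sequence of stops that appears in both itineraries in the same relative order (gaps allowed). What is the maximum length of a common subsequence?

7

Taking Oslo [1,5], then Oslo [2,6], then Oslo [3,7], then Perth [5,8], then Tunis [10,10], then Perth [11,11], then Oslo [13,12] gives a common subsequence of length 7. dp[15][12] = 7 confirms this is the maximum.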